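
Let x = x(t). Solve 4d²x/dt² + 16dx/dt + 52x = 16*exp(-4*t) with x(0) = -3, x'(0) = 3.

x = 4*exp(-4*t)/13 - 43*cos(3*t)*exp(-2*t)/13 - 31*exp(-2*t)*sin(3*t)/39

Divide through by 4: x'' + 4x' + 13x = 4*exp(-4*t).
Characteristic equation r² + 4r + 13 = 0 has discriminant (4)² - 4·(13) = -36 < 0, so r = -2 ± 3i.
Hence x_h = C1*cos(3*t)*exp(-2*t) + C2*exp(-2*t)*sin(3*t).
Try x_p = A*exp(-4*t). Substituting into the equation and dividing by exp(-4*t) gives A = 4/13, so x_p = 4*exp(-4*t)/13.
General solution: x = 4*exp(-4*t)/13 + C1*cos(3*t)*exp(-2*t) + C2*exp(-2*t)*sin(3*t).
Apply the initial conditions: x(0) = 4/13 + C1 = -3 and x'(0) = -16/13 - 2*C1 + 3*C2 = 3. Solving gives C1 = -43/13, C2 = -31/39.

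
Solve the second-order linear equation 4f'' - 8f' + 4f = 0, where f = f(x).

f = C1*exp(x) + C2*x*exp(x)

Divide through by 4: f'' - 2f' + f = 0.
Characteristic equation r² - 2r + 1 = 0 has discriminant (-2)² - 4·(1) = 0, so r = 1 is a repeated root.
Hence f_h = (C1 + C2*x)*exp(x).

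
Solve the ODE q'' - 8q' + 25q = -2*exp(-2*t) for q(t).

q = -2*exp(-2*t)/45 + C1*cos(3*t)*exp(4*t) + C2*exp(4*t)*sin(3*t)

Characteristic equation r² - 8r + 25 = 0 has discriminant (-8)² - 4·(25) = -36 < 0, so r = 4 ± 3i.
Hence q_h = C1*cos(3*t)*exp(4*t) + C2*exp(4*t)*sin(3*t).
Try q_p = A*exp(-2*t). Substituting into the equation and dividing by exp(-2*t) gives A = -2/45, so q_p = -2*exp(-2*t)/45.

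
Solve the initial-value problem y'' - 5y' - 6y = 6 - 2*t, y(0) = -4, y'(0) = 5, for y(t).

y = -23/18 - 3*exp(-t) + t/3 + 5*exp(6*t)/18

Characteristic equation r² - 5r - 6 = 0 factors as (r - 6)(r + 1) = 0, so r = 6, -1.
Hence y_h = C1*exp(6*t) + C2*exp(-t).
For the particular solution try y_p = A0 + A1*t. Substituting and matching coefficients of each power of t gives A0 = -23/18, A1 = 1/3, so y_p = -23/18 + t/3.
General solution: y = -23/18 + t/3 + C1*exp(6*t) + C2*exp(-t).
Apply the initial conditions: y(0) = -23/18 + C1 + C2 = -4 and y'(0) = 1/3 - C2 + 6*C1 = 5. Solving gives C1 = 5/18, C2 = -3.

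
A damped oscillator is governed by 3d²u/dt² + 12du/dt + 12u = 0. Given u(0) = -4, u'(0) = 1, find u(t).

u = -4*exp(-2*t) - 7*t*exp(-2*t)

Divide through by 3: u'' + 4u' + 4u = 0.
Characteristic equation r² + 4r + 4 = 0 has discriminant (4)² - 4·(4) = 0, so r = -2 is a repeated root.
Hence u_h = (C1 + C2*t)*exp(-2*t).
Apply the initial conditions: u(0) = C1 = -4 and u'(0) = C2 - 2*C1 = 1. Solving gives C1 = -4, C2 = -7.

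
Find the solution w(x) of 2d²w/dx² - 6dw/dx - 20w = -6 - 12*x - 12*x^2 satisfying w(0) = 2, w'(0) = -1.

Divide through by 2: w'' - 3w' - 10w = -3 - 6*x - 6*x^2.
Characteristic equation r² - 3r - 10 = 0 factors as (r + 2)(r - 5) = 0, so r = -2, 5.
Hence w_h = C1*exp(-2*x) + C2*exp(5*x).
For the particular solution try w_p = A0 + A1*x + A2*x^2. Substituting and matching coefficients of each power of x gives A0 = 87/250, A1 = 6/25, A2 = 3/5, so w_p = 87/250 + 3*x^2/5 + 6*x/25.
General solution: w = 87/250 + 3*x^2/5 + 6*x/25 + C1*exp(-2*x) + C2*exp(5*x).
Apply the initial conditions: w(0) = 87/250 + C1 + C2 = 2 and w'(0) = 6/25 - 2*C1 + 5*C2 = -1. Solving gives C1 = 19/14, C2 = 258/875.

w = 87/250 + 3*x**2/5 + 6*x/25 + 19*exp(-2*x)/14 + 258*exp(5*x)/875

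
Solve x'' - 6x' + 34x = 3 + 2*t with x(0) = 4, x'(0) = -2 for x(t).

x = 57/578 + t/17 - 1591*exp(3*t)*sin(5*t)/578 + 2255*cos(5*t)*exp(3*t)/578

Characteristic equation r² - 6r + 34 = 0 has discriminant (-6)² - 4·(34) = -100 < 0, so r = 3 ± 5i.
Hence x_h = C1*cos(5*t)*exp(3*t) + C2*exp(3*t)*sin(5*t).
For the particular solution try x_p = A0 + A1*t. Substituting and matching coefficients of each power of t gives A0 = 57/578, A1 = 1/17, so x_p = 57/578 + t/17.
General solution: x = 57/578 + t/17 + C1*cos(5*t)*exp(3*t) + C2*exp(3*t)*sin(5*t).
Apply the initial conditions: x(0) = 57/578 + C1 = 4 and x'(0) = 1/17 + 3*C1 + 5*C2 = -2. Solving gives C1 = 2255/578, C2 = -1591/578.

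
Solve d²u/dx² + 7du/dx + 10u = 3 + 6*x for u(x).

u = -3/25 + 3*x/5 + C1*exp(-5*x) + C2*exp(-2*x)

Characteristic equation r² + 7r + 10 = 0 factors as (r + 5)(r + 2) = 0, so r = -5, -2.
Hence u_h = C1*exp(-5*x) + C2*exp(-2*x).
For the particular solution try u_p = A0 + A1*x. Substituting and matching coefficients of each power of x gives A0 = -3/25, A1 = 3/5, so u_p = -3/25 + 3*x/5.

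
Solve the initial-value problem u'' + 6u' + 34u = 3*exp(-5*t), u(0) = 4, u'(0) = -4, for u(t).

Characteristic equation r² + 6r + 34 = 0 has discriminant (6)² - 4·(34) = -100 < 0, so r = -3 ± 5i.
Hence u_h = C1*cos(5*t)*exp(-3*t) + C2*exp(-3*t)*sin(5*t).
Try u_p = A*exp(-5*t). Substituting into the equation and dividing by exp(-5*t) gives A = 3/29, so u_p = 3*exp(-5*t)/29.
General solution: u = 3*exp(-5*t)/29 + C1*cos(5*t)*exp(-3*t) + C2*exp(-3*t)*sin(5*t).
Apply the initial conditions: u(0) = 3/29 + C1 = 4 and u'(0) = -15/29 - 3*C1 + 5*C2 = -4. Solving gives C1 = 113/29, C2 = 238/145.

u = 3*exp(-5*t)/29 + 113*cos(5*t)*exp(-3*t)/29 + 238*exp(-3*t)*sin(5*t)/145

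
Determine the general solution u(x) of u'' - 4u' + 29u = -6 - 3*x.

Characteristic equation r² - 4r + 29 = 0 has discriminant (-4)² - 4·(29) = -100 < 0, so r = 2 ± 5i.
Hence u_h = C1*cos(5*x)*exp(2*x) + C2*exp(2*x)*sin(5*x).
For the particular solution try u_p = A0 + A1*x. Substituting and matching coefficients of each power of x gives A0 = -186/841, A1 = -3/29, so u_p = -186/841 - 3*x/29.

u = -186/841 - 3*x/29 + C1*cos(5*x)*exp(2*x) + C2*exp(2*x)*sin(5*x)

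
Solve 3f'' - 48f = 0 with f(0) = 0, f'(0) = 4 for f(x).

Divide through by 3: f'' - 16f = 0.
Characteristic equation r² - 16 = 0 factors as (r - 4)(r + 4) = 0, so r = 4, -4.
Hence f_h = C1*exp(4*x) + C2*exp(-4*x).
Apply the initial conditions: f(0) = C1 + C2 = 0 and f'(0) = -4*C2 + 4*C1 = 4. Solving gives C1 = 1/2, C2 = -1/2.

f = exp(4*x)/2 - exp(-4*x)/2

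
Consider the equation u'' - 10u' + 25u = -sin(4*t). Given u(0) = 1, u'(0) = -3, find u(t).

Characteristic equation r² - 10r + 25 = 0 has discriminant (-10)² - 4·(25) = 0, so r = 5 is a repeated root.
Hence u_h = (C1 + C2*t)*exp(5*t).
Try u_p = A*cos(4*t) + B*sin(4*t). Substituting and equating the coefficients of cos(4t) and sin(4t) gives A = -40/1681, B = -9/1681, so u_p = -40*cos(4*t)/1681 - 9*sin(4*t)/1681.
General solution: u = -40*cos(4*t)/1681 - 9*sin(4*t)/1681 + C1*exp(5*t) + C2*t*exp(5*t).
Apply the initial conditions: u(0) = -40/1681 + C1 = 1 and u'(0) = -36/1681 + C2 + 5*C1 = -3. Solving gives C1 = 1721/1681, C2 = -332/41.

u = -40*cos(4*t)/1681 - 9*sin(4*t)/1681 + 1721*exp(5*t)/1681 - 332*t*exp(5*t)/41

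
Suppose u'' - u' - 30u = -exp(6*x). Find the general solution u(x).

Characteristic equation r² - r - 30 = 0 factors as (r - 6)(r + 5) = 0, so r = 6, -5.
Hence u_h = C1*exp(6*x) + C2*exp(-5*x).
Since exp(6*x) solves the homogeneous equation (r = 6 is a root of multiplicity 1), multiply the trial by x. Try u_p = A*x*exp(6*x). Substituting into the equation and dividing by exp(6*x) gives A = -1/11, so u_p = -x*exp(6*x)/11.

u = C1*exp(6*x) + C2*exp(-5*x) - x*exp(6*x)/11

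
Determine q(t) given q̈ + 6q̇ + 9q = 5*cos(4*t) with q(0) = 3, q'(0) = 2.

q = -7*cos(4*t)/125 + 24*sin(4*t)/125 + 382*exp(-3*t)/125 + 52*t*exp(-3*t)/5

Characteristic equation r² + 6r + 9 = 0 has discriminant (6)² - 4·(9) = 0, so r = -3 is a repeated root.
Hence q_h = (C1 + C2*t)*exp(-3*t).
Try q_p = A*cos(4*t) + B*sin(4*t). Substituting and equating the coefficients of cos(4t) and sin(4t) gives A = -7/125, B = 24/125, so q_p = -7*cos(4*t)/125 + 24*sin(4*t)/125.
General solution: q = -7*cos(4*t)/125 + 24*sin(4*t)/125 + C1*exp(-3*t) + C2*t*exp(-3*t).
Apply the initial conditions: q(0) = -7/125 + C1 = 3 and q'(0) = 96/125 + C2 - 3*C1 = 2. Solving gives C1 = 382/125, C2 = 52/5.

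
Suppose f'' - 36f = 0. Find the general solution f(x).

Characteristic equation r² - 36 = 0 factors as (r + 6)(r - 6) = 0, so r = -6, 6.
Hence f_h = C1*exp(-6*x) + C2*exp(6*x).

f = C1*exp(-6*x) + C2*exp(6*x)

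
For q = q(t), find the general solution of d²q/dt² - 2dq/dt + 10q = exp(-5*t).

q = exp(-5*t)/45 + C1*cos(3*t)*exp(t) + C2*exp(t)*sin(3*t)

Characteristic equation r² - 2r + 10 = 0 has discriminant (-2)² - 4·(10) = -36 < 0, so r = 1 ± 3i.
Hence q_h = C1*cos(3*t)*exp(t) + C2*exp(t)*sin(3*t).
Try q_p = A*exp(-5*t). Substituting into the equation and dividing by exp(-5*t) gives A = 1/45, so q_p = exp(-5*t)/45.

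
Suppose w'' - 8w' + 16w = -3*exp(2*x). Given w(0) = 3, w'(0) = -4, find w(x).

Characteristic equation r² - 8r + 16 = 0 has discriminant (-8)² - 4·(16) = 0, so r = 4 is a repeated root.
Hence w_h = (C1 + C2*x)*exp(4*x).
Try w_p = A*exp(2*x). Substituting into the equation and dividing by exp(2*x) gives A = -3/4, so w_p = -3*exp(2*x)/4.
General solution: w = -3*exp(2*x)/4 + C1*exp(4*x) + C2*x*exp(4*x).
Apply the initial conditions: w(0) = -3/4 + C1 = 3 and w'(0) = -3/2 + C2 + 4*C1 = -4. Solving gives C1 = 15/4, C2 = -35/2.

w = -3*exp(2*x)/4 + 15*exp(4*x)/4 - 35*x*exp(4*x)/2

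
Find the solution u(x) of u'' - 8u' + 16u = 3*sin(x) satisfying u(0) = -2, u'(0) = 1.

Characteristic equation r² - 8r + 16 = 0 has discriminant (-8)² - 4·(16) = 0, so r = 4 is a repeated root.
Hence u_h = (C1 + C2*x)*exp(4*x).
Try u_p = A*cos(x) + B*sin(x). Substituting and equating the coefficients of cos(x) and sin(x) gives A = 24/289, B = 45/289, so u_p = 24*cos(x)/289 + 45*sin(x)/289.
General solution: u = 24*cos(x)/289 + 45*sin(x)/289 + C1*exp(4*x) + C2*x*exp(4*x).
Apply the initial conditions: u(0) = 24/289 + C1 = -2 and u'(0) = 45/289 + C2 + 4*C1 = 1. Solving gives C1 = -602/289, C2 = 156/17.

u = -602*exp(4*x)/289 + 24*cos(x)/289 + 45*sin(x)/289 + 156*x*exp(4*x)/17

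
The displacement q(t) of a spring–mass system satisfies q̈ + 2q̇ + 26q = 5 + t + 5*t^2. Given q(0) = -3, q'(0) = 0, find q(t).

q = 777/4394 + 3*t/338 + 5*t**2/26 - 13959*cos(5*t)*exp(-t)/4394 - 6999*exp(-t)*sin(5*t)/10985

Characteristic equation r² + 2r + 26 = 0 has discriminant (2)² - 4·(26) = -100 < 0, so r = -1 ± 5i.
Hence q_h = C1*cos(5*t)*exp(-t) + C2*exp(-t)*sin(5*t).
For the particular solution try q_p = A0 + A1*t + A2*t^2. Substituting and matching coefficients of each power of t gives A0 = 777/4394, A1 = 3/338, A2 = 5/26, so q_p = 777/4394 + 3*t/338 + 5*t^2/26.
General solution: q = 777/4394 + 3*t/338 + 5*t^2/26 + C1*cos(5*t)*exp(-t) + C2*exp(-t)*sin(5*t).
Apply the initial conditions: q(0) = 777/4394 + C1 = -3 and q'(0) = 3/338 - C1 + 5*C2 = 0. Solving gives C1 = -13959/4394, C2 = -6999/10985.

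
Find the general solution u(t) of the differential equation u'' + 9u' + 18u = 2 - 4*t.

Characteristic equation r² + 9r + 18 = 0 factors as (r + 6)(r + 3) = 0, so r = -6, -3.
Hence u_h = C1*exp(-6*t) + C2*exp(-3*t).
For the particular solution try u_p = A0 + A1*t. Substituting and matching coefficients of each power of t gives A0 = 2/9, A1 = -2/9, so u_p = 2/9 - 2*t/9.

u = 2/9 - 2*t/9 + C1*exp(-6*t) + C2*exp(-3*t)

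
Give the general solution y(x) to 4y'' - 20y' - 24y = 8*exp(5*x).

Divide through by 4: y'' - 5y' - 6y = 2*exp(5*x).
Characteristic equation r² - 5r - 6 = 0 factors as (r + 1)(r - 6) = 0, so r = -1, 6.
Hence y_h = C1*exp(-x) + C2*exp(6*x).
Try y_p = A*exp(5*x). Substituting into the equation and dividing by exp(5*x) gives A = -1/3, so y_p = -exp(5*x)/3.

y = -exp(5*x)/3 + C1*exp(-x) + C2*exp(6*x)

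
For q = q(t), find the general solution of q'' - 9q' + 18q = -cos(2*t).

q = -7*cos(2*t)/260 + 9*sin(2*t)/260 + C1*exp(6*t) + C2*exp(3*t)

Characteristic equation r² - 9r + 18 = 0 factors as (r - 6)(r - 3) = 0, so r = 6, 3.
Hence q_h = C1*exp(6*t) + C2*exp(3*t).
Try q_p = A*cos(2*t) + B*sin(2*t). Substituting and equating the coefficients of cos(2t) and sin(2t) gives A = -7/260, B = 9/260, so q_p = -7*cos(2*t)/260 + 9*sin(2*t)/260.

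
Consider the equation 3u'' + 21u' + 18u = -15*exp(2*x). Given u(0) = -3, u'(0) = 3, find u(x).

u = -8*exp(-x)/3 - 5*exp(2*x)/24 - exp(-6*x)/8

Divide through by 3: u'' + 7u' + 6u = -5*exp(2*x).
Characteristic equation r² + 7r + 6 = 0 factors as (r + 6)(r + 1) = 0, so r = -6, -1.
Hence u_h = C1*exp(-6*x) + C2*exp(-x).
Try u_p = A*exp(2*x). Substituting into the equation and dividing by exp(2*x) gives A = -5/24, so u_p = -5*exp(2*x)/24.
General solution: u = -5*exp(2*x)/24 + C1*exp(-6*x) + C2*exp(-x).
Apply the initial conditions: u(0) = -5/24 + C1 + C2 = -3 and u'(0) = -5/12 - C2 - 6*C1 = 3. Solving gives C1 = -1/8, C2 = -8/3.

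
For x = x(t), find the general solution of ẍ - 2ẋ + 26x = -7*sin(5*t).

Characteristic equation r² - 2r + 26 = 0 has discriminant (-2)² - 4·(26) = -100 < 0, so r = 1 ± 5i.
Hence x_h = C1*cos(5*t)*exp(t) + C2*exp(t)*sin(5*t).
Try x_p = A*cos(5*t) + B*sin(5*t). Substituting and equating the coefficients of cos(5t) and sin(5t) gives A = -70/101, B = -7/101, so x_p = -70*cos(5*t)/101 - 7*sin(5*t)/101.

x = -70*cos(5*t)/101 - 7*sin(5*t)/101 + C1*cos(5*t)*exp(t) + C2*exp(t)*sin(5*t)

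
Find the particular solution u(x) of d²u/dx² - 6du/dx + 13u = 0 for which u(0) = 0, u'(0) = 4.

Characteristic equation r² - 6r + 13 = 0 has discriminant (-6)² - 4·(13) = -16 < 0, so r = 3 ± 2i.
Hence u_h = C1*cos(2*x)*exp(3*x) + C2*exp(3*x)*sin(2*x).
Apply the initial conditions: u(0) = C1 = 0 and u'(0) = 2*C2 + 3*C1 = 4. Solving gives C1 = 0, C2 = 2.

u = 2*exp(3*x)*sin(2*x)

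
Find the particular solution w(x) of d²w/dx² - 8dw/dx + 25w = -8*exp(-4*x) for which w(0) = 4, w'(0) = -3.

w = -8*exp(-4*x)/73 - 1451*exp(4*x)*sin(3*x)/219 + 300*cos(3*x)*exp(4*x)/73

Characteristic equation r² - 8r + 25 = 0 has discriminant (-8)² - 4·(25) = -36 < 0, so r = 4 ± 3i.
Hence w_h = C1*cos(3*x)*exp(4*x) + C2*exp(4*x)*sin(3*x).
Try w_p = A*exp(-4*x). Substituting into the equation and dividing by exp(-4*x) gives A = -8/73, so w_p = -8*exp(-4*x)/73.
General solution: w = -8*exp(-4*x)/73 + C1*cos(3*x)*exp(4*x) + C2*exp(4*x)*sin(3*x).
Apply the initial conditions: w(0) = -8/73 + C1 = 4 and w'(0) = 32/73 + 3*C2 + 4*C1 = -3. Solving gives C1 = 300/73, C2 = -1451/219.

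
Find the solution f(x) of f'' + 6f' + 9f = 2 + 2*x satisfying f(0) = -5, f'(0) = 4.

Characteristic equation r² + 6r + 9 = 0 has discriminant (6)² - 4·(9) = 0, so r = -3 is a repeated root.
Hence f_h = (C1 + C2*x)*exp(-3*x).
For the particular solution try f_p = A0 + A1*x. Substituting and matching coefficients of each power of x gives A0 = 2/27, A1 = 2/9, so f_p = 2/27 + 2*x/9.
General solution: f = 2/27 + 2*x/9 + C1*exp(-3*x) + C2*x*exp(-3*x).
Apply the initial conditions: f(0) = 2/27 + C1 = -5 and f'(0) = 2/9 + C2 - 3*C1 = 4. Solving gives C1 = -137/27, C2 = -103/9.

f = 2/27 - 137*exp(-3*x)/27 + 2*x/9 - 103*x*exp(-3*x)/9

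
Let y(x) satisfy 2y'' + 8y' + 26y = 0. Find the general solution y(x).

Divide through by 2: y'' + 4y' + 13y = 0.
Characteristic equation r² + 4r + 13 = 0 has discriminant (4)² - 4·(13) = -36 < 0, so r = -2 ± 3i.
Hence y_h = C1*cos(3*x)*exp(-2*x) + C2*exp(-2*x)*sin(3*x).

y = C1*cos(3*x)*exp(-2*x) + C2*exp(-2*x)*sin(3*x)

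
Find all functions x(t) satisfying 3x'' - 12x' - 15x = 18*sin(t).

x = -9*sin(t)/13 + 6*cos(t)/13 + C1*exp(-t) + C2*exp(5*t)

Divide through by 3: x'' - 4x' - 5x = 6*sin(t).
Characteristic equation r² - 4r - 5 = 0 factors as (r + 1)(r - 5) = 0, so r = -1, 5.
Hence x_h = C1*exp(-t) + C2*exp(5*t).
Try x_p = A*cos(t) + B*sin(t). Substituting and equating the coefficients of cos(t) and sin(t) gives A = 6/13, B = -9/13, so x_p = -9*sin(t)/13 + 6*cos(t)/13.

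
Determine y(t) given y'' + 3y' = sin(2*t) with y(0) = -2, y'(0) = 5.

y = -1/6 - 67*exp(-3*t)/39 - 3*cos(2*t)/26 - sin(2*t)/13

Characteristic equation r² + 3r = 0 factors as (r + 3)r = 0, so r = -3, 0.
Hence y_h = C1*exp(-3*t) + C2.
Try y_p = A*cos(2*t) + B*sin(2*t). Substituting and equating the coefficients of cos(2t) and sin(2t) gives A = -3/26, B = -1/13, so y_p = -3*cos(2*t)/26 - sin(2*t)/13.
General solution: y = C2 - 3*cos(2*t)/26 - sin(2*t)/13 + C1*exp(-3*t).
Apply the initial conditions: y(0) = -3/26 + C1 + C2 = -2 and y'(0) = -2/13 - 3*C1 = 5. Solving gives C1 = -67/39, C2 = -1/6.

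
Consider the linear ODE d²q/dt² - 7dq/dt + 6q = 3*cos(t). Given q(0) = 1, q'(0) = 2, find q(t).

Characteristic equation r² - 7r + 6 = 0 factors as (r - 6)(r - 1) = 0, so r = 6, 1.
Hence q_h = C1*exp(6*t) + C2*exp(t).
Try q_p = A*cos(t) + B*sin(t). Substituting and equating the coefficients of cos(t) and sin(t) gives A = 15/74, B = -21/74, so q_p = -21*sin(t)/74 + 15*cos(t)/74.
General solution: q = -21*sin(t)/74 + 15*cos(t)/74 + C1*exp(6*t) + C2*exp(t).
Apply the initial conditions: q(0) = 15/74 + C1 + C2 = 1 and q'(0) = -21/74 + C2 + 6*C1 = 2. Solving gives C1 = 11/37, C2 = 1/2.

q = exp(t)/2 - 21*sin(t)/74 + 11*exp(6*t)/37 + 15*cos(t)/74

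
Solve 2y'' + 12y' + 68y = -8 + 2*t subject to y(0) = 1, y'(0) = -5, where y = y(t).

y = -71/578 + t/34 - 96*exp(-3*t)*sin(5*t)/289 + 649*cos(5*t)*exp(-3*t)/578

Divide through by 2: y'' + 6y' + 34y = -4 + t.
Characteristic equation r² + 6r + 34 = 0 has discriminant (6)² - 4·(34) = -100 < 0, so r = -3 ± 5i.
Hence y_h = C1*cos(5*t)*exp(-3*t) + C2*exp(-3*t)*sin(5*t).
For the particular solution try y_p = A0 + A1*t. Substituting and matching coefficients of each power of t gives A0 = -71/578, A1 = 1/34, so y_p = -71/578 + t/34.
General solution: y = -71/578 + t/34 + C1*cos(5*t)*exp(-3*t) + C2*exp(-3*t)*sin(5*t).
Apply the initial conditions: y(0) = -71/578 + C1 = 1 and y'(0) = 1/34 - 3*C1 + 5*C2 = -5. Solving gives C1 = 649/578, C2 = -96/289.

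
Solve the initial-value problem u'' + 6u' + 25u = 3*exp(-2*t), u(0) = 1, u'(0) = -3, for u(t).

u = 3*exp(-2*t)/17 - 3*exp(-3*t)*sin(4*t)/68 + 14*cos(4*t)*exp(-3*t)/17

Characteristic equation r² + 6r + 25 = 0 has discriminant (6)² - 4·(25) = -64 < 0, so r = -3 ± 4i.
Hence u_h = C1*cos(4*t)*exp(-3*t) + C2*exp(-3*t)*sin(4*t).
Try u_p = A*exp(-2*t). Substituting into the equation and dividing by exp(-2*t) gives A = 3/17, so u_p = 3*exp(-2*t)/17.
General solution: u = 3*exp(-2*t)/17 + C1*cos(4*t)*exp(-3*t) + C2*exp(-3*t)*sin(4*t).
Apply the initial conditions: u(0) = 3/17 + C1 = 1 and u'(0) = -6/17 - 3*C1 + 4*C2 = -3. Solving gives C1 = 14/17, C2 = -3/68.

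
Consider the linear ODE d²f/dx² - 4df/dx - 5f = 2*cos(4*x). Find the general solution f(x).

f = -42*cos(4*x)/697 - 32*sin(4*x)/697 + C1*exp(5*x) + C2*exp(-x)

Characteristic equation r² - 4r - 5 = 0 factors as (r - 5)(r + 1) = 0, so r = 5, -1.
Hence f_h = C1*exp(5*x) + C2*exp(-x).
Try f_p = A*cos(4*x) + B*sin(4*x). Substituting and equating the coefficients of cos(4x) and sin(4x) gives A = -42/697, B = -32/697, so f_p = -42*cos(4*x)/697 - 32*sin(4*x)/697.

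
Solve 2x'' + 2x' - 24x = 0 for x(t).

x = C1*exp(3*t) + C2*exp(-4*t)

Divide through by 2: x'' + x' - 12x = 0.
Characteristic equation r² + r - 12 = 0 factors as (r - 3)(r + 4) = 0, so r = 3, -4.
Hence x_h = C1*exp(3*t) + C2*exp(-4*t).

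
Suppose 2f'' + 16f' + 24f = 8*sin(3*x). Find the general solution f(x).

Divide through by 2: f'' + 8f' + 12f = 4*sin(3*x).
Characteristic equation r² + 8r + 12 = 0 factors as (r + 2)(r + 6) = 0, so r = -2, -6.
Hence f_h = C1*exp(-2*x) + C2*exp(-6*x).
Try f_p = A*cos(3*x) + B*sin(3*x). Substituting and equating the coefficients of cos(3x) and sin(3x) gives A = -32/195, B = 4/195, so f_p = -32*cos(3*x)/195 + 4*sin(3*x)/195.

f = -32*cos(3*x)/195 + 4*sin(3*x)/195 + C1*exp(-2*x) + C2*exp(-6*x)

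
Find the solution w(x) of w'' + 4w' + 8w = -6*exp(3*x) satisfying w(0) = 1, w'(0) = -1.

w = -6*exp(3*x)/29 + 35*cos(2*x)*exp(-2*x)/29 + 59*exp(-2*x)*sin(2*x)/58

Characteristic equation r² + 4r + 8 = 0 has discriminant (4)² - 4·(8) = -16 < 0, so r = -2 ± 2i.
Hence w_h = C1*cos(2*x)*exp(-2*x) + C2*exp(-2*x)*sin(2*x).
Try w_p = A*exp(3*x). Substituting into the equation and dividing by exp(3*x) gives A = -6/29, so w_p = -6*exp(3*x)/29.
General solution: w = -6*exp(3*x)/29 + C1*cos(2*x)*exp(-2*x) + C2*exp(-2*x)*sin(2*x).
Apply the initial conditions: w(0) = -6/29 + C1 = 1 and w'(0) = -18/29 - 2*C1 + 2*C2 = -1. Solving gives C1 = 35/29, C2 = 59/58.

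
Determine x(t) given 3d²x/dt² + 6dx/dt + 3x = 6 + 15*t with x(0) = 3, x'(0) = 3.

Divide through by 3: x'' + 2x' + x = 2 + 5*t.
Characteristic equation r² + 2r + 1 = 0 has discriminant (2)² - 4·(1) = 0, so r = -1 is a repeated root.
Hence x_h = (C1 + C2*t)*exp(-t).
For the particular solution try x_p = A0 + A1*t. Substituting and matching coefficients of each power of t gives A0 = -8, A1 = 5, so x_p = -8 + 5*t.
General solution: x = -8 + 5*t + C1*exp(-t) + C2*t*exp(-t).
Apply the initial conditions: x(0) = -8 + C1 = 3 and x'(0) = 5 + C2 - C1 = 3. Solving gives C1 = 11, C2 = 9.

x = -8 + 5*t + 11*exp(-t) + 9*t*exp(-t)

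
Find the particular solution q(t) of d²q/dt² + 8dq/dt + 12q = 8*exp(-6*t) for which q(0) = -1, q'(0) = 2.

Characteristic equation r² + 8r + 12 = 0 factors as (r + 6)(r + 2) = 0, so r = -6, -2.
Hence q_h = C1*exp(-6*t) + C2*exp(-2*t).
Since exp(-6*t) solves the homogeneous equation (r = -6 is a root of multiplicity 1), multiply the trial by t. Try q_p = A*t*exp(-6*t). Substituting into the equation and dividing by exp(-6*t) gives A = -2, so q_p = -2*t*exp(-6*t).
General solution: q = C1*exp(-6*t) + C2*exp(-2*t) - 2*t*exp(-6*t).
Apply the initial conditions: q(0) = C1 + C2 = -1 and q'(0) = -2 - 6*C1 - 2*C2 = 2. Solving gives C1 = -1/2, C2 = -1/2.

q = -exp(-6*t)/2 - exp(-2*t)/2 - 2*t*exp(-6*t)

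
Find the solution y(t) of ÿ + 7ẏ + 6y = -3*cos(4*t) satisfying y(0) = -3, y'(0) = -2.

y = -337*exp(-t)/85 - 21*sin(4*t)/221 + 15*cos(4*t)/442 + 121*exp(-6*t)/130

Characteristic equation r² + 7r + 6 = 0 factors as (r + 1)(r + 6) = 0, so r = -1, -6.
Hence y_h = C1*exp(-t) + C2*exp(-6*t).
Try y_p = A*cos(4*t) + B*sin(4*t). Substituting and equating the coefficients of cos(4t) and sin(4t) gives A = 15/442, B = -21/221, so y_p = -21*sin(4*t)/221 + 15*cos(4*t)/442.
General solution: y = -21*sin(4*t)/221 + 15*cos(4*t)/442 + C1*exp(-t) + C2*exp(-6*t).
Apply the initial conditions: y(0) = 15/442 + C1 + C2 = -3 and y'(0) = -84/221 - C1 - 6*C2 = -2. Solving gives C1 = -337/85, C2 = 121/130.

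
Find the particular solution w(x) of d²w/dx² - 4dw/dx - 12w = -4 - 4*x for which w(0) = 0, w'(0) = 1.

w = 2/9 - exp(-2*x)/4 + x/3 + exp(6*x)/36

Characteristic equation r² - 4r - 12 = 0 factors as (r + 2)(r - 6) = 0, so r = -2, 6.
Hence w_h = C1*exp(-2*x) + C2*exp(6*x).
For the particular solution try w_p = A0 + A1*x. Substituting and matching coefficients of each power of x gives A0 = 2/9, A1 = 1/3, so w_p = 2/9 + x/3.
General solution: w = 2/9 + x/3 + C1*exp(-2*x) + C2*exp(6*x).
Apply the initial conditions: w(0) = 2/9 + C1 + C2 = 0 and w'(0) = 1/3 - 2*C1 + 6*C2 = 1. Solving gives C1 = -1/4, C2 = 1/36.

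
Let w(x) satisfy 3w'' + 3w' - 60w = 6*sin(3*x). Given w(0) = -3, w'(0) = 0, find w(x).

Divide through by 3: w'' + w' - 20w = 2*sin(3*x).
Characteristic equation r² + r - 20 = 0 factors as (r - 4)(r + 5) = 0, so r = 4, -5.
Hence w_h = C1*exp(4*x) + C2*exp(-5*x).
Try w_p = A*cos(3*x) + B*sin(3*x). Substituting and equating the coefficients of cos(3x) and sin(3x) gives A = -3/425, B = -29/425, so w_p = -29*sin(3*x)/425 - 3*cos(3*x)/425.
General solution: w = -29*sin(3*x)/425 - 3*cos(3*x)/425 + C1*exp(4*x) + C2*exp(-5*x).
Apply the initial conditions: w(0) = -3/425 + C1 + C2 = -3 and w'(0) = -87/425 - 5*C2 + 4*C1 = 0. Solving gives C1 = -41/25, C2 = -23/17.

w = -41*exp(4*x)/25 - 29*sin(3*x)/425 - 23*exp(-5*x)/17 - 3*cos(3*x)/425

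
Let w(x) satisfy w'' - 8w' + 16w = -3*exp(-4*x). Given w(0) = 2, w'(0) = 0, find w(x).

Characteristic equation r² - 8r + 16 = 0 has discriminant (-8)² - 4·(16) = 0, so r = 4 is a repeated root.
Hence w_h = (C1 + C2*x)*exp(4*x).
Try w_p = A*exp(-4*x). Substituting into the equation and dividing by exp(-4*x) gives A = -3/64, so w_p = -3*exp(-4*x)/64.
General solution: w = -3*exp(-4*x)/64 + C1*exp(4*x) + C2*x*exp(4*x).
Apply the initial conditions: w(0) = -3/64 + C1 = 2 and w'(0) = 3/16 + C2 + 4*C1 = 0. Solving gives C1 = 131/64, C2 = -67/8.

w = -3*exp(-4*x)/64 + 131*exp(4*x)/64 - 67*x*exp(4*x)/8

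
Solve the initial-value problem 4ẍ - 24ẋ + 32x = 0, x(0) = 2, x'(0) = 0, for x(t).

x = -2*exp(4*t) + 4*exp(2*t)

Divide through by 4: x'' - 6x' + 8x = 0.
Characteristic equation r² - 6r + 8 = 0 factors as (r - 4)(r - 2) = 0, so r = 4, 2.
Hence x_h = C1*exp(4*t) + C2*exp(2*t).
Apply the initial conditions: x(0) = C1 + C2 = 2 and x'(0) = 2*C2 + 4*C1 = 0. Solving gives C1 = -2, C2 = 4.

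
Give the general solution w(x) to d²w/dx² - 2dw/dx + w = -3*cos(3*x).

w = 6*cos(3*x)/25 + 9*sin(3*x)/50 + C1*exp(x) + C2*x*exp(x)

Characteristic equation r² - 2r + 1 = 0 has discriminant (-2)² - 4·(1) = 0, so r = 1 is a repeated root.
Hence w_h = (C1 + C2*x)*exp(x).
Try w_p = A*cos(3*x) + B*sin(3*x). Substituting and equating the coefficients of cos(3x) and sin(3x) gives A = 6/25, B = 9/50, so w_p = 6*cos(3*x)/25 + 9*sin(3*x)/50.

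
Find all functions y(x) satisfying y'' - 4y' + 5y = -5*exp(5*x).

Characteristic equation r² - 4r + 5 = 0 has discriminant (-4)² - 4·(5) = -4 < 0, so r = 2 ± i.
Hence y_h = C1*cos(x)*exp(2*x) + C2*exp(2*x)*sin(x).
Try y_p = A*exp(5*x). Substituting into the equation and dividing by exp(5*x) gives A = -1/2, so y_p = -exp(5*x)/2.

y = -exp(5*x)/2 + C1*cos(x)*exp(2*x) + C2*exp(2*x)*sin(x)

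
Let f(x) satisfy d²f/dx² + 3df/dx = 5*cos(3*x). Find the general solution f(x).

Characteristic equation r² + 3r = 0 factors as (r + 3)r = 0, so r = -3, 0.
Hence f_h = C1*exp(-3*x) + C2.
Try f_p = A*cos(3*x) + B*sin(3*x). Substituting and equating the coefficients of cos(3x) and sin(3x) gives A = -5/18, B = 5/18, so f_p = -5*cos(3*x)/18 + 5*sin(3*x)/18.

f = C2 - 5*cos(3*x)/18 + 5*sin(3*x)/18 + C1*exp(-3*x)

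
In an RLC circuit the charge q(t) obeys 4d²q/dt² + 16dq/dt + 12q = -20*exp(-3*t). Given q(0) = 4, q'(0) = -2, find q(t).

Divide through by 4: q'' + 4q' + 3q = -5*exp(-3*t).
Characteristic equation r² + 4r + 3 = 0 factors as (r + 3)(r + 1) = 0, so r = -3, -1.
Hence q_h = C1*exp(-3*t) + C2*exp(-t).
Since exp(-3*t) solves the homogeneous equation (r = -3 is a root of multiplicity 1), multiply the trial by t. Try q_p = A*t*exp(-3*t). Substituting into the equation and dividing by exp(-3*t) gives A = 5/2, so q_p = 5*t*exp(-3*t)/2.
General solution: q = C1*exp(-3*t) + C2*exp(-t) + 5*t*exp(-3*t)/2.
Apply the initial conditions: q(0) = C1 + C2 = 4 and q'(0) = 5/2 - C2 - 3*C1 = -2. Solving gives C1 = 1/4, C2 = 15/4.

q = exp(-3*t)/4 + 15*exp(-t)/4 + 5*t*exp(-3*t)/2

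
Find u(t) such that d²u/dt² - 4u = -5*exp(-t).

u = 5*exp(-t)/3 + C1*exp(2*t) + C2*exp(-2*t)

Characteristic equation r² - 4 = 0 factors as (r - 2)(r + 2) = 0, so r = 2, -2.
Hence u_h = C1*exp(2*t) + C2*exp(-2*t).
Try u_p = A*exp(-t). Substituting into the equation and dividing by exp(-t) gives A = 5/3, so u_p = 5*exp(-t)/3.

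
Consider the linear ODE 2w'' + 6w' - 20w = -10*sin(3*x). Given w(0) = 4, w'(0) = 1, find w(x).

w = 45*cos(3*x)/442 + 95*sin(3*x)/442 + 253*exp(-5*x)/238 + 258*exp(2*x)/91

Divide through by 2: w'' + 3w' - 10w = -5*sin(3*x).
Characteristic equation r² + 3r - 10 = 0 factors as (r - 2)(r + 5) = 0, so r = 2, -5.
Hence w_h = C1*exp(2*x) + C2*exp(-5*x).
Try w_p = A*cos(3*x) + B*sin(3*x). Substituting and equating the coefficients of cos(3x) and sin(3x) gives A = 45/442, B = 95/442, so w_p = 45*cos(3*x)/442 + 95*sin(3*x)/442.
General solution: w = 45*cos(3*x)/442 + 95*sin(3*x)/442 + C1*exp(2*x) + C2*exp(-5*x).
Apply the initial conditions: w(0) = 45/442 + C1 + C2 = 4 and w'(0) = 285/442 - 5*C2 + 2*C1 = 1. Solving gives C1 = 258/91, C2 = 253/238.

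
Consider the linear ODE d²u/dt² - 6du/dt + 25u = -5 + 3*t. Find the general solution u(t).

Characteristic equation r² - 6r + 25 = 0 has discriminant (-6)² - 4·(25) = -64 < 0, so r = 3 ± 4i.
Hence u_h = C1*cos(4*t)*exp(3*t) + C2*exp(3*t)*sin(4*t).
For the particular solution try u_p = A0 + A1*t. Substituting and matching coefficients of each power of t gives A0 = -107/625, A1 = 3/25, so u_p = -107/625 + 3*t/25.

u = -107/625 + 3*t/25 + C1*cos(4*t)*exp(3*t) + C2*exp(3*t)*sin(4*t)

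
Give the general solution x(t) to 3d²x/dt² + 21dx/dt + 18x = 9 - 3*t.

x = 25/36 - t/6 + C1*exp(-6*t) + C2*exp(-t)

Divide through by 3: x'' + 7x' + 6x = 3 - t.
Characteristic equation r² + 7r + 6 = 0 factors as (r + 6)(r + 1) = 0, so r = -6, -1.
Hence x_h = C1*exp(-6*t) + C2*exp(-t).
For the particular solution try x_p = A0 + A1*t. Substituting and matching coefficients of each power of t gives A0 = 25/36, A1 = -1/6, so x_p = 25/36 - t/6.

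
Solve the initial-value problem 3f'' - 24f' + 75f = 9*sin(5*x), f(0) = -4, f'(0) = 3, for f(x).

f = 3*cos(5*x)/40 - 163*cos(3*x)*exp(4*x)/40 + 193*exp(4*x)*sin(3*x)/30

Divide through by 3: f'' - 8f' + 25f = 3*sin(5*x).
Characteristic equation r² - 8r + 25 = 0 has discriminant (-8)² - 4·(25) = -36 < 0, so r = 4 ± 3i.
Hence f_h = C1*cos(3*x)*exp(4*x) + C2*exp(4*x)*sin(3*x).
Try f_p = A*cos(5*x) + B*sin(5*x). Substituting and equating the coefficients of cos(5x) and sin(5x) gives A = 3/40, B = 0, so f_p = 3*cos(5*x)/40.
General solution: f = 3*cos(5*x)/40 + C1*cos(3*x)*exp(4*x) + C2*exp(4*x)*sin(3*x).
Apply the initial conditions: f(0) = 3/40 + C1 = -4 and f'(0) = 3*C2 + 4*C1 = 3. Solving gives C1 = -163/40, C2 = 193/30.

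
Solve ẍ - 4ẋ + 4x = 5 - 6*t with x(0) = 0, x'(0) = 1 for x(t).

Characteristic equation r² - 4r + 4 = 0 has discriminant (-4)² - 4·(4) = 0, so r = 2 is a repeated root.
Hence x_h = (C1 + C2*t)*exp(2*t).
For the particular solution try x_p = A0 + A1*t. Substituting and matching coefficients of each power of t gives A0 = -1/4, A1 = -3/2, so x_p = -1/4 - 3*t/2.
General solution: x = -1/4 - 3*t/2 + C1*exp(2*t) + C2*t*exp(2*t).
Apply the initial conditions: x(0) = -1/4 + C1 = 0 and x'(0) = -3/2 + C2 + 2*C1 = 1. Solving gives C1 = 1/4, C2 = 2.

x = -1/4 - 3*t/2 + exp(2*t)/4 + 2*t*exp(2*t)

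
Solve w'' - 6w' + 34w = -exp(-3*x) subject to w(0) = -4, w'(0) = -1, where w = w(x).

w = -exp(-3*x)/61 - 243*cos(5*x)*exp(3*x)/61 + 133*exp(3*x)*sin(5*x)/61

Characteristic equation r² - 6r + 34 = 0 has discriminant (-6)² - 4·(34) = -100 < 0, so r = 3 ± 5i.
Hence w_h = C1*cos(5*x)*exp(3*x) + C2*exp(3*x)*sin(5*x).
Try w_p = A*exp(-3*x). Substituting into the equation and dividing by exp(-3*x) gives A = -1/61, so w_p = -exp(-3*x)/61.
General solution: w = -exp(-3*x)/61 + C1*cos(5*x)*exp(3*x) + C2*exp(3*x)*sin(5*x).
Apply the initial conditions: w(0) = -1/61 + C1 = -4 and w'(0) = 3/61 + 3*C1 + 5*C2 = -1. Solving gives C1 = -243/61, C2 = 133/61.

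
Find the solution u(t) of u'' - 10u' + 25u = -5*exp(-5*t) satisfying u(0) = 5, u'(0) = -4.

u = -exp(-5*t)/20 + 101*exp(5*t)/20 - 59*t*exp(5*t)/2

Characteristic equation r² - 10r + 25 = 0 has discriminant (-10)² - 4·(25) = 0, so r = 5 is a repeated root.
Hence u_h = (C1 + C2*t)*exp(5*t).
Try u_p = A*exp(-5*t). Substituting into the equation and dividing by exp(-5*t) gives A = -1/20, so u_p = -exp(-5*t)/20.
General solution: u = -exp(-5*t)/20 + C1*exp(5*t) + C2*t*exp(5*t).
Apply the initial conditions: u(0) = -1/20 + C1 = 5 and u'(0) = 1/4 + C2 + 5*C1 = -4. Solving gives C1 = 101/20, C2 = -59/2.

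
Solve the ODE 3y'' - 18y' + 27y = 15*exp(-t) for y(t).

y = 5*exp(-t)/16 + C1*exp(3*t) + C2*t*exp(3*t)

Divide through by 3: y'' - 6y' + 9y = 5*exp(-t).
Characteristic equation r² - 6r + 9 = 0 has discriminant (-6)² - 4·(9) = 0, so r = 3 is a repeated root.
Hence y_h = (C1 + C2*t)*exp(3*t).
Try y_p = A*exp(-t). Substituting into the equation and dividing by exp(-t) gives A = 5/16, so y_p = 5*exp(-t)/16.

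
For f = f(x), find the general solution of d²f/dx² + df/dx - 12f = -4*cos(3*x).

f = -2*sin(3*x)/75 + 14*cos(3*x)/75 + C1*exp(3*x) + C2*exp(-4*x)

Characteristic equation r² + r - 12 = 0 factors as (r - 3)(r + 4) = 0, so r = 3, -4.
Hence f_h = C1*exp(3*x) + C2*exp(-4*x).
Try f_p = A*cos(3*x) + B*sin(3*x). Substituting and equating the coefficients of cos(3x) and sin(3x) gives A = 14/75, B = -2/75, so f_p = -2*sin(3*x)/75 + 14*cos(3*x)/75.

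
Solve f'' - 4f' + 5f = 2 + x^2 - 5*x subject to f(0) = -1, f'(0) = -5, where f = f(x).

f = -28/125 - 17*x/25 + x**2/5 - 346*exp(2*x)*sin(x)/125 - 97*cos(x)*exp(2*x)/125

Characteristic equation r² - 4r + 5 = 0 has discriminant (-4)² - 4·(5) = -4 < 0, so r = 2 ± i.
Hence f_h = C1*cos(x)*exp(2*x) + C2*exp(2*x)*sin(x).
For the particular solution try f_p = A0 + A1*x + A2*x^2. Substituting and matching coefficients of each power of x gives A0 = -28/125, A1 = -17/25, A2 = 1/5, so f_p = -28/125 - 17*x/25 + x^2/5.
General solution: f = -28/125 - 17*x/25 + x^2/5 + C1*cos(x)*exp(2*x) + C2*exp(2*x)*sin(x).
Apply the initial conditions: f(0) = -28/125 + C1 = -1 and f'(0) = -17/25 + C2 + 2*C1 = -5. Solving gives C1 = -97/125, C2 = -346/125.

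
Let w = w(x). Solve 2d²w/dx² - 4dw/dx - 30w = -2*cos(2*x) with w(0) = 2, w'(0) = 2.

w = 4*sin(2*x)/377 + 19*cos(2*x)/377 + 101*exp(-3*x)/104 + 227*exp(5*x)/232

Divide through by 2: w'' - 2w' - 15w = -cos(2*x).
Characteristic equation r² - 2r - 15 = 0 factors as (r - 5)(r + 3) = 0, so r = 5, -3.
Hence w_h = C1*exp(5*x) + C2*exp(-3*x).
Try w_p = A*cos(2*x) + B*sin(2*x). Substituting and equating the coefficients of cos(2x) and sin(2x) gives A = 19/377, B = 4/377, so w_p = 4*sin(2*x)/377 + 19*cos(2*x)/377.
General solution: w = 4*sin(2*x)/377 + 19*cos(2*x)/377 + C1*exp(5*x) + C2*exp(-3*x).
Apply the initial conditions: w(0) = 19/377 + C1 + C2 = 2 and w'(0) = 8/377 - 3*C2 + 5*C1 = 2. Solving gives C1 = 227/232, C2 = 101/104.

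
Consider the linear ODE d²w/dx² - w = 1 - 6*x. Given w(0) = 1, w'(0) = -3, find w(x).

w = -1 + 6*x - 7*exp(x)/2 + 11*exp(-x)/2

Characteristic equation r² - 1 = 0 factors as (r + 1)(r - 1) = 0, so r = -1, 1.
Hence w_h = C1*exp(-x) + C2*exp(x).
For the particular solution try w_p = A0 + A1*x. Substituting and matching coefficients of each power of x gives A0 = -1, A1 = 6, so w_p = -1 + 6*x.
General solution: w = -1 + 6*x + C1*exp(-x) + C2*exp(x).
Apply the initial conditions: w(0) = -1 + C1 + C2 = 1 and w'(0) = 6 + C2 - C1 = -3. Solving gives C1 = 11/2, C2 = -7/2.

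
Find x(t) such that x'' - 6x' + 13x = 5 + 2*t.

x = 77/169 + 2*t/13 + C1*cos(2*t)*exp(3*t) + C2*exp(3*t)*sin(2*t)

Characteristic equation r² - 6r + 13 = 0 has discriminant (-6)² - 4·(13) = -16 < 0, so r = 3 ± 2i.
Hence x_h = C1*cos(2*t)*exp(3*t) + C2*exp(3*t)*sin(2*t).
For the particular solution try x_p = A0 + A1*t. Substituting and matching coefficients of each power of t gives A0 = 77/169, A1 = 2/13, so x_p = 77/169 + 2*t/13.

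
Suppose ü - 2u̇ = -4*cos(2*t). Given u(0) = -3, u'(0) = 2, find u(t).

Characteristic equation r² - 2r = 0 factors as (r - 2)r = 0, so r = 2, 0.
Hence u_h = C1*exp(2*t) + C2.
Try u_p = A*cos(2*t) + B*sin(2*t). Substituting and equating the coefficients of cos(2t) and sin(2t) gives A = 1/2, B = 1/2, so u_p = cos(2*t)/2 + sin(2*t)/2.
General solution: u = C2 + cos(2*t)/2 + sin(2*t)/2 + C1*exp(2*t).
Apply the initial conditions: u(0) = 1/2 + C1 + C2 = -3 and u'(0) = 1 + 2*C1 = 2. Solving gives C1 = 1/2, C2 = -4.

u = -4 + cos(2*t)/2 + exp(2*t)/2 + sin(2*t)/2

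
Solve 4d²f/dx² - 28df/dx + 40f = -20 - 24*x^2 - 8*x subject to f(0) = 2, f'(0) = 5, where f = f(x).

Divide through by 4: f'' - 7f' + 10f = -5 - 6*x^2 - 2*x.
Characteristic equation r² - 7r + 10 = 0 factors as (r - 2)(r - 5) = 0, so r = 2, 5.
Hence f_h = C1*exp(2*x) + C2*exp(5*x).
For the particular solution try f_p = A0 + A1*x + A2*x^2. Substituting and matching coefficients of each power of x gives A0 = -277/250, A1 = -26/25, A2 = -3/5, so f_p = -277/250 - 26*x/25 - 3*x^2/5.
General solution: f = -277/250 - 26*x/25 - 3*x^2/5 + C1*exp(2*x) + C2*exp(5*x).
Apply the initial conditions: f(0) = -277/250 + C1 + C2 = 2 and f'(0) = -26/25 + 2*C1 + 5*C2 = 5. Solving gives C1 = 19/6, C2 = -22/375.

f = -277/250 - 26*x/25 - 22*exp(5*x)/375 - 3*x**2/5 + 19*exp(2*x)/6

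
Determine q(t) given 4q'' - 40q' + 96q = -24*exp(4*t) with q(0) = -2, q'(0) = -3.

q = -3*exp(4*t) + 3*t*exp(4*t) + exp(6*t)

Divide through by 4: q'' - 10q' + 24q = -6*exp(4*t).
Characteristic equation r² - 10r + 24 = 0 factors as (r - 6)(r - 4) = 0, so r = 6, 4.
Hence q_h = C1*exp(6*t) + C2*exp(4*t).
Since exp(4*t) solves the homogeneous equation (r = 4 is a root of multiplicity 1), multiply the trial by t. Try q_p = A*t*exp(4*t). Substituting into the equation and dividing by exp(4*t) gives A = 3, so q_p = 3*t*exp(4*t).
General solution: q = C1*exp(6*t) + C2*exp(4*t) + 3*t*exp(4*t).
Apply the initial conditions: q(0) = C1 + C2 = -2 and q'(0) = 3 + 4*C2 + 6*C1 = -3. Solving gives C1 = 1, C2 = -3.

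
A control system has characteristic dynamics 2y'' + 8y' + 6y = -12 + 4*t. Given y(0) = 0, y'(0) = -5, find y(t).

Divide through by 2: y'' + 4y' + 3y = -6 + 2*t.
Characteristic equation r² + 4r + 3 = 0 factors as (r + 1)(r + 3) = 0, so r = -1, -3.
Hence y_h = C1*exp(-t) + C2*exp(-3*t).
For the particular solution try y_p = A0 + A1*t. Substituting and matching coefficients of each power of t gives A0 = -26/9, A1 = 2/3, so y_p = -26/9 + 2*t/3.
General solution: y = -26/9 + 2*t/3 + C1*exp(-t) + C2*exp(-3*t).
Apply the initial conditions: y(0) = -26/9 + C1 + C2 = 0 and y'(0) = 2/3 - C1 - 3*C2 = -5. Solving gives C1 = 3/2, C2 = 25/18.

y = -26/9 + 2*t/3 + 3*exp(-t)/2 + 25*exp(-3*t)/18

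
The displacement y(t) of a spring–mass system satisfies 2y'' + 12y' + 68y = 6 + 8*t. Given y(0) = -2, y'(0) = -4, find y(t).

Divide through by 2: y'' + 6y' + 34y = 3 + 4*t.
Characteristic equation r² + 6r + 34 = 0 has discriminant (6)² - 4·(34) = -100 < 0, so r = -3 ± 5i.
Hence y_h = C1*cos(5*t)*exp(-3*t) + C2*exp(-3*t)*sin(5*t).
For the particular solution try y_p = A0 + A1*t. Substituting and matching coefficients of each power of t gives A0 = 39/578, A1 = 2/17, so y_p = 39/578 + 2*t/17.
General solution: y = 39/578 + 2*t/17 + C1*cos(5*t)*exp(-3*t) + C2*exp(-3*t)*sin(5*t).
Apply the initial conditions: y(0) = 39/578 + C1 = -2 and y'(0) = 2/17 - 3*C1 + 5*C2 = -4. Solving gives C1 = -1195/578, C2 = -1193/578.

y = 39/578 + 2*t/17 - 1195*cos(5*t)*exp(-3*t)/578 - 1193*exp(-3*t)*sin(5*t)/578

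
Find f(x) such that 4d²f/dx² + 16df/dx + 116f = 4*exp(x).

f = exp(x)/34 + C1*cos(5*x)*exp(-2*x) + C2*exp(-2*x)*sin(5*x)

Divide through by 4: f'' + 4f' + 29f = exp(x).
Characteristic equation r² + 4r + 29 = 0 has discriminant (4)² - 4·(29) = -100 < 0, so r = -2 ± 5i.
Hence f_h = C1*cos(5*x)*exp(-2*x) + C2*exp(-2*x)*sin(5*x).
Try f_p = A*exp(x). Substituting into the equation and dividing by exp(x) gives A = 1/34, so f_p = exp(x)/34.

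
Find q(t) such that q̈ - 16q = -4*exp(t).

q = 4*exp(t)/15 + C1*exp(-4*t) + C2*exp(4*t)

Characteristic equation r² - 16 = 0 factors as (r + 4)(r - 4) = 0, so r = -4, 4.
Hence q_h = C1*exp(-4*t) + C2*exp(4*t).
Try q_p = A*exp(t). Substituting into the equation and dividing by exp(t) gives A = 4/15, so q_p = 4*exp(t)/15.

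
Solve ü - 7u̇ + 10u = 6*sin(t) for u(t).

u = 21*cos(t)/65 + 27*sin(t)/65 + C1*exp(2*t) + C2*exp(5*t)

Characteristic equation r² - 7r + 10 = 0 factors as (r - 2)(r - 5) = 0, so r = 2, 5.
Hence u_h = C1*exp(2*t) + C2*exp(5*t).
Try u_p = A*cos(t) + B*sin(t). Substituting and equating the coefficients of cos(t) and sin(t) gives A = 21/65, B = 27/65, so u_p = 21*cos(t)/65 + 27*sin(t)/65.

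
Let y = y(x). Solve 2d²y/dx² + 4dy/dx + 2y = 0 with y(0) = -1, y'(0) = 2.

Divide through by 2: y'' + 2y' + y = 0.
Characteristic equation r² + 2r + 1 = 0 has discriminant (2)² - 4·(1) = 0, so r = -1 is a repeated root.
Hence y_h = (C1 + C2*x)*exp(-x).
Apply the initial conditions: y(0) = C1 = -1 and y'(0) = C2 - C1 = 2. Solving gives C1 = -1, C2 = 1.

y = -exp(-x) + x*exp(-x)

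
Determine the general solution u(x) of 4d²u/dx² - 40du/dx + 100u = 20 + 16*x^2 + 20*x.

u = 199/625 + 4*x**2/25 + 41*x/125 + C1*exp(5*x) + C2*x*exp(5*x)

Divide through by 4: u'' - 10u' + 25u = 5 + 4*x^2 + 5*x.
Characteristic equation r² - 10r + 25 = 0 has discriminant (-10)² - 4·(25) = 0, so r = 5 is a repeated root.
Hence u_h = (C1 + C2*x)*exp(5*x).
For the particular solution try u_p = A0 + A1*x + A2*x^2. Substituting and matching coefficients of each power of x gives A0 = 199/625, A1 = 41/125, A2 = 4/25, so u_p = 199/625 + 4*x^2/25 + 41*x/125.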